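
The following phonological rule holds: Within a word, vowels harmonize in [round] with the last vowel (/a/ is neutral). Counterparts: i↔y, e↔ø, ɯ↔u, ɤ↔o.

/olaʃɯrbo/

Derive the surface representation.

/ɯ/ harmonizes with /o/ ([+round]) → [u]

[olaʃurbo]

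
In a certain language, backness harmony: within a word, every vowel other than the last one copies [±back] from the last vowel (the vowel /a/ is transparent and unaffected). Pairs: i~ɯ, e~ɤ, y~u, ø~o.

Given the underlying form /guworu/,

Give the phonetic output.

[guworu]

no segment meets the rule's conditions; no change.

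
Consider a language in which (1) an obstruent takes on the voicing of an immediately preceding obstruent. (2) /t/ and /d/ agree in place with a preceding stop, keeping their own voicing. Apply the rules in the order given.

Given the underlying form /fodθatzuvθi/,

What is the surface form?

Rule 1: /θ/ after /d/ (voiced) → [ð]
Rule 1: /z/ after /t/ (voiceless) → [s]
Rule 1: /θ/ after /v/ (voiced) → [ð]
After rule 1: fodðatsuvði
Rule 2: no segment meets the rule's conditions; no change.

[fodðatsuvði]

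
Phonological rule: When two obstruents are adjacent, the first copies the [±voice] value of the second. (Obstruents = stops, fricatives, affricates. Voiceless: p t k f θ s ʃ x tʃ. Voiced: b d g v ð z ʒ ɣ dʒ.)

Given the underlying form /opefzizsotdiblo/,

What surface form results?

/f/ before /z/ (voiced) → [v]
/z/ before /s/ (voiceless) → [s]
/t/ before /d/ (voiced) → [d]

[opevzissoddiblo]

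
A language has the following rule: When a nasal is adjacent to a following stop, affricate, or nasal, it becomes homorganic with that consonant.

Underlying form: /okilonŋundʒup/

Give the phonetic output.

/n/ before /ŋ/ (velar) → [ŋ]
/n/ before /dʒ/ (palatal) → [ɲ]

[okiloŋŋuɲdʒup]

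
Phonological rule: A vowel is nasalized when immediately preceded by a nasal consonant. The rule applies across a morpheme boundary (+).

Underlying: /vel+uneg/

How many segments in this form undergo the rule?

1

/e/ after nasal /n/ → [ẽ]
1 segment changes.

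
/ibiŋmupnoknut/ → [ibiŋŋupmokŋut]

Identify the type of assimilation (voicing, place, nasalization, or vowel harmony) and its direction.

/m/→[ŋ] /n/→[m] /n/→[ŋ].
Each target copies a feature from the preceding segment, so the direction is progressive.

place assimilation, progressive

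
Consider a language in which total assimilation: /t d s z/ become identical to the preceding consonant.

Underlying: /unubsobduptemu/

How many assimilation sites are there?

3

/s/ after /b/ → [b] (total assimilation)
/d/ after /b/ → [b] (total assimilation)
/t/ after /p/ → [p] (total assimilation)
3 segments change.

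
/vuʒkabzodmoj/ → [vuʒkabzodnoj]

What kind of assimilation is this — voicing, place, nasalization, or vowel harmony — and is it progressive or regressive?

place assimilation, progressive

/m/→[n].
Each target copies a feature from the preceding segment, so the direction is progressive.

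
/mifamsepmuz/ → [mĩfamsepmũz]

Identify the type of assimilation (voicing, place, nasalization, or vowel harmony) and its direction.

nasalization, progressive

/i/→[ĩ] /u/→[ũ].
Each target copies a feature from the preceding segment, so the direction is progressive.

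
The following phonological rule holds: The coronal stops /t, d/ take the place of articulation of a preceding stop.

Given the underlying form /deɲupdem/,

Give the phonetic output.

[deɲupbem]

/d/ after /p/ (labial) → [b]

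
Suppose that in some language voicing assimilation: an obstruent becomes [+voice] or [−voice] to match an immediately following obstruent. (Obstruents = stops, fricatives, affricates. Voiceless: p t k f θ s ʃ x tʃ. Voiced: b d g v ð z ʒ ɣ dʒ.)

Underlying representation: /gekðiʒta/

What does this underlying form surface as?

[gegðiʃta]

/k/ before /ð/ (voiced) → [g]
/ʒ/ before /t/ (voiceless) → [ʃ]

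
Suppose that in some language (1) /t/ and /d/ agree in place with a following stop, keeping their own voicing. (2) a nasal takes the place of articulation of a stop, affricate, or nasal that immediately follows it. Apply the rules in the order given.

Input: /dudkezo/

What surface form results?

[dugkezo]

Rule 1: /d/ before /k/ (velar) → [g]
After rule 1: dugkezo
Rule 2: no segment meets the rule's conditions; no change.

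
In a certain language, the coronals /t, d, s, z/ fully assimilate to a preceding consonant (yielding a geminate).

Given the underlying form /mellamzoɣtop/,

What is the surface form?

/z/ after /m/ → [m] (total assimilation)
/t/ after /ɣ/ → [ɣ] (total assimilation)

[mellammoɣɣop]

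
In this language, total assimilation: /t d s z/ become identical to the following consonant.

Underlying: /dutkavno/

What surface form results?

/t/ before /k/ → [k] (total assimilation)

[dukkavno]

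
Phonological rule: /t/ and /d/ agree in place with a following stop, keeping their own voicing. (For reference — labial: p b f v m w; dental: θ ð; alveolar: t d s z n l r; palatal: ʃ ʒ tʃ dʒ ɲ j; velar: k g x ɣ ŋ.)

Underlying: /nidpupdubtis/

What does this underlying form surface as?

[nibpupdubtis]

/d/ before /p/ (labial) → [b]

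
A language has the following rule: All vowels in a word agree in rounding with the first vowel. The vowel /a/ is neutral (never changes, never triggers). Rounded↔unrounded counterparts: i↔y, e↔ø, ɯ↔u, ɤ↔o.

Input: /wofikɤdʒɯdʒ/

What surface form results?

[wofykodʒudʒ]

/i/ harmonizes with /o/ ([+round]) → [y]
/ɤ/ harmonizes with /o/ ([+round]) → [o]
/ɯ/ harmonizes with /o/ ([+round]) → [u]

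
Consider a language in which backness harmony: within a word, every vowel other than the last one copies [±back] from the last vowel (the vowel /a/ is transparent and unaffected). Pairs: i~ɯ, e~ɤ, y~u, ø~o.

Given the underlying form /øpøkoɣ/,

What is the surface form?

/ø/ harmonizes with /o/ ([+back]) → [o]
/ø/ harmonizes with /o/ ([+back]) → [o]

[opokoɣ]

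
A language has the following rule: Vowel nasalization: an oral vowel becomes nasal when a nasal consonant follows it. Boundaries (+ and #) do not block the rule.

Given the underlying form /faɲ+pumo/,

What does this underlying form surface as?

/a/ before nasal /ɲ/ → [ã]
/u/ before nasal /m/ → [ũ]

[fãɲ+pũmo]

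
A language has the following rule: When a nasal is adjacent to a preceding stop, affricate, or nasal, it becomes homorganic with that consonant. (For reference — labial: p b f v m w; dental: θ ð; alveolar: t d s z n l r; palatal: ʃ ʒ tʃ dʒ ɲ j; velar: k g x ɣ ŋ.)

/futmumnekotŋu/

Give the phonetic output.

[futnummekotnu]

/m/ after /t/ (alveolar) → [n]
/n/ after /m/ (labial) → [m]
/ŋ/ after /t/ (alveolar) → [n]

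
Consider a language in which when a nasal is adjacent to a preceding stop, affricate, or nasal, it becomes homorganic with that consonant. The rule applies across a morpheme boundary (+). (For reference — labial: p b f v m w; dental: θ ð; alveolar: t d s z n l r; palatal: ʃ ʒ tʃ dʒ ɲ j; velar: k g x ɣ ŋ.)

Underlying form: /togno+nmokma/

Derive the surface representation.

/n/ after /g/ (velar) → [ŋ]
/m/ after /n/ (alveolar) → [n]
/m/ after /k/ (velar) → [ŋ]

[togŋo+nnokŋa]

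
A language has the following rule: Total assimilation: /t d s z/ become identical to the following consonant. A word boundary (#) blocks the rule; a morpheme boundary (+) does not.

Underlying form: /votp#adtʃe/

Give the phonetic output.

/t/ before /p/ → [p] (total assimilation)
/d/ before /tʃ/ → [tʃ] (total assimilation)

[vopp#atʃtʃe]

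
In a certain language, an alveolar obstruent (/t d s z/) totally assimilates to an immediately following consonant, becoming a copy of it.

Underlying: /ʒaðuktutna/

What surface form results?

[ʒaðuktunna]

/t/ before /n/ → [n] (total assimilation)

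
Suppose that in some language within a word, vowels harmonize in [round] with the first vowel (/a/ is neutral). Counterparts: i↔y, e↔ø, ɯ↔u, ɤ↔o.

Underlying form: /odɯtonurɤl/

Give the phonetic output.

/ɯ/ harmonizes with /o/ ([+round]) → [u]
/ɤ/ harmonizes with /o/ ([+round]) → [o]

[odutonurol]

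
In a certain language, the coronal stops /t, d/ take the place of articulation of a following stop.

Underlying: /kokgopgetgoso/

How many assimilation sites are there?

1

/t/ before /g/ (velar) → [k]
1 segment changes.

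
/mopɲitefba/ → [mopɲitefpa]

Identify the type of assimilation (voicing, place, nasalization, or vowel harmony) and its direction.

/b/→[p].
Each target copies a feature from the preceding segment, so the direction is progressive.

voicing assimilation, progressive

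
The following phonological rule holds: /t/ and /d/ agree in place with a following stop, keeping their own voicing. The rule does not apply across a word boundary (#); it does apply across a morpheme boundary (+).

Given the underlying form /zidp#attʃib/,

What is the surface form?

/d/ before /p/ (labial) → [b]

[zibp#attʃib]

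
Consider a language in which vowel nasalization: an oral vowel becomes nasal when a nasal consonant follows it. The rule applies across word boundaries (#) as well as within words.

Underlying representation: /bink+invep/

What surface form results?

[bĩnk+ĩnvep]

/i/ before nasal /n/ → [ĩ]
/i/ before nasal /n/ → [ĩ]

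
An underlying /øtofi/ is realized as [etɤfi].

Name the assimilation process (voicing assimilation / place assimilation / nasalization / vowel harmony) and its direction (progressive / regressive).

/ø/→[e] /o/→[ɤ].
Vowels agree with the last vowel, so the harmony is regressive.

vowel harmony, regressive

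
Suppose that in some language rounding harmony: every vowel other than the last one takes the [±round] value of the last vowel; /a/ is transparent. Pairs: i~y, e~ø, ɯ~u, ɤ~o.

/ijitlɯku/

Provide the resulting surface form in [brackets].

/i/ harmonizes with /u/ ([+round]) → [y]
/i/ harmonizes with /u/ ([+round]) → [y]
/ɯ/ harmonizes with /u/ ([+round]) → [u]

[yjytluku]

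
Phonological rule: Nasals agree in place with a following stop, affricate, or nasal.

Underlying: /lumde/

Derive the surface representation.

[lunde]

/m/ before /d/ (alveolar) → [n]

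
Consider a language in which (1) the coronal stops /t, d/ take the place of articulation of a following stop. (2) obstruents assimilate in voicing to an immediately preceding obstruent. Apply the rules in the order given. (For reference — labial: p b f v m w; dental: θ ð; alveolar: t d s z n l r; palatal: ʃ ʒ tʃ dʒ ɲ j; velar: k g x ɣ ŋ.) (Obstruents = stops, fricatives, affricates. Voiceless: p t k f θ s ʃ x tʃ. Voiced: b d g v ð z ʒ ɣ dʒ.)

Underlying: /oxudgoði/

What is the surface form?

Rule 1: /d/ before /g/ (velar) → [g]
After rule 1: oxuggoði
Rule 2: no segment meets the rule's conditions; no change.

[oxuggoði]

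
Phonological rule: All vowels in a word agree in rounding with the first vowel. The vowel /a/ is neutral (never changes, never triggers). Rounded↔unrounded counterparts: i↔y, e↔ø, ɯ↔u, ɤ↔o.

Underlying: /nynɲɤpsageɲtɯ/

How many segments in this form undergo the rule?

/ɤ/ harmonizes with /y/ ([+round]) → [o]
/e/ harmonizes with /y/ ([+round]) → [ø]
/ɯ/ harmonizes with /y/ ([+round]) → [u]
3 segments change.

3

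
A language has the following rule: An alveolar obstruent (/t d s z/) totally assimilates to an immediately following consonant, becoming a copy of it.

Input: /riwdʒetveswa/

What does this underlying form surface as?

[riwdʒevvewwa]

/t/ before /v/ → [v] (total assimilation)
/s/ before /w/ → [w] (total assimilation)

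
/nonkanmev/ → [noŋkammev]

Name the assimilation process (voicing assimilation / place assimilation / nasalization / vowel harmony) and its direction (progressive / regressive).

/n/→[ŋ] /n/→[m].
Each target copies a feature from the following segment, so the direction is regressive.

place assimilation, regressive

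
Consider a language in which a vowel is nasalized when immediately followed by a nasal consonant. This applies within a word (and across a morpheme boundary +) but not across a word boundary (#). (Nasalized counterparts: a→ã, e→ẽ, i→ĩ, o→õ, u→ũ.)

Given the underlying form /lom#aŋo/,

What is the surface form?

[lõm#ãŋo]

/o/ before nasal /m/ → [õ]
/a/ before nasal /ŋ/ → [ã]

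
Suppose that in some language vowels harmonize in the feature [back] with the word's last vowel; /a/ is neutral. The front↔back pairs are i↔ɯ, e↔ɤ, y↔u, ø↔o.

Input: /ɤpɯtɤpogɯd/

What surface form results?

no segment meets the rule's conditions; no change.

[ɤpɯtɤpogɯd]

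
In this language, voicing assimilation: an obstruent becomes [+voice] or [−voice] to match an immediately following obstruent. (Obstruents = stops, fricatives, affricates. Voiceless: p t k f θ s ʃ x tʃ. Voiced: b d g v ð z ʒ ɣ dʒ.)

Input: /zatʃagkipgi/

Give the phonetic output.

/g/ before /k/ (voiceless) → [k]
/p/ before /g/ (voiced) → [b]

[zatʃakkibgi]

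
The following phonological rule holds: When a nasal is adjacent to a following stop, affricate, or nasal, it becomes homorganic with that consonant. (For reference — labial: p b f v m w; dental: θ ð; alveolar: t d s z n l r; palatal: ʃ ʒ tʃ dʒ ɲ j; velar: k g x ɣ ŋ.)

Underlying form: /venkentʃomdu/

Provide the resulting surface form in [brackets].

/n/ before /k/ (velar) → [ŋ]
/n/ before /tʃ/ (palatal) → [ɲ]
/m/ before /d/ (alveolar) → [n]

[veŋkeɲtʃondu]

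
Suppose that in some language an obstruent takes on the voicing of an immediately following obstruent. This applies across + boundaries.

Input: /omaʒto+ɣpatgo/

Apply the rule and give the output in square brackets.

[omaʃto+xpadgo]

/ʒ/ before /t/ (voiceless) → [ʃ]
/ɣ/ before /p/ (voiceless) → [x]
/t/ before /g/ (voiced) → [d]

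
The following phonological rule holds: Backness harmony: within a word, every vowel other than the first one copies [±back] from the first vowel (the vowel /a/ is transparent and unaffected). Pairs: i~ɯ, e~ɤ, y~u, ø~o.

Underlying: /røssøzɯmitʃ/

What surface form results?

/ɯ/ harmonizes with /ø/ ([-back]) → [i]

[røssøzimitʃ]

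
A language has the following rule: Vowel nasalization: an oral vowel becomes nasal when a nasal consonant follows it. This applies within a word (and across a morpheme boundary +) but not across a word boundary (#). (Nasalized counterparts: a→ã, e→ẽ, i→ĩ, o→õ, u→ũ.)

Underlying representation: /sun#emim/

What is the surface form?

[sũn#ẽmĩm]

/u/ before nasal /n/ → [ũ]
/e/ before nasal /m/ → [ẽ]
/i/ before nasal /m/ → [ĩ]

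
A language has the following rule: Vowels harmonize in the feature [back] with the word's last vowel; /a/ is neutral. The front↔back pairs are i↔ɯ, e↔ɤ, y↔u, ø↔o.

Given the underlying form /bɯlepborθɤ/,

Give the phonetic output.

/e/ harmonizes with /ɤ/ ([+back]) → [ɤ]

[bɯlɤpborθɤ]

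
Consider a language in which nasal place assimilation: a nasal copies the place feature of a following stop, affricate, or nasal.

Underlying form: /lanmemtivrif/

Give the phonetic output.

[lammentivrif]

/n/ before /m/ (labial) → [m]
/m/ before /t/ (alveolar) → [n]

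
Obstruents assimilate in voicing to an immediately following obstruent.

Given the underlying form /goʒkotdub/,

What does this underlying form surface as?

[goʃkoddub]

/ʒ/ before /k/ (voiceless) → [ʃ]
/t/ before /d/ (voiced) → [d]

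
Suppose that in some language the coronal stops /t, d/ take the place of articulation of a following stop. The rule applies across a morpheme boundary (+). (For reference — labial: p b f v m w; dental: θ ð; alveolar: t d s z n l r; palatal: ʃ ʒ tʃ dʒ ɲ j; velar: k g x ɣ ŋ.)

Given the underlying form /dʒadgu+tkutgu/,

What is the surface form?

[dʒaggu+kkukgu]

/d/ before /g/ (velar) → [g]
/t/ before /k/ (velar) → [k]
/t/ before /g/ (velar) → [k]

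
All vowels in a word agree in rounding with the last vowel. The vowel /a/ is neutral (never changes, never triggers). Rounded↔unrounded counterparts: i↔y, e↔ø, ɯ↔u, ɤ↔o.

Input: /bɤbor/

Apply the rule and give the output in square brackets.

[bobor]

/ɤ/ harmonizes with /o/ ([+round]) → [o]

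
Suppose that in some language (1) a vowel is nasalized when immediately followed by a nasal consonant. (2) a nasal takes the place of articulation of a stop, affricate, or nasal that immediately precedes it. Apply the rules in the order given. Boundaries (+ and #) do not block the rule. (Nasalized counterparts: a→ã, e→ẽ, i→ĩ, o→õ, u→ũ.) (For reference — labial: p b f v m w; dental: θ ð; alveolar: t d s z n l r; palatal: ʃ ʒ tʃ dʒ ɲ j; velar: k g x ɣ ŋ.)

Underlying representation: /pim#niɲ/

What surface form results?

Rule 1: /i/ before nasal /m/ → [ĩ]
Rule 1: /i/ before nasal /ɲ/ → [ĩ]
After rule 1: pĩm#nĩɲ
Rule 2: /n/ after /m/ (labial) → [m]

[pĩm#mĩɲ]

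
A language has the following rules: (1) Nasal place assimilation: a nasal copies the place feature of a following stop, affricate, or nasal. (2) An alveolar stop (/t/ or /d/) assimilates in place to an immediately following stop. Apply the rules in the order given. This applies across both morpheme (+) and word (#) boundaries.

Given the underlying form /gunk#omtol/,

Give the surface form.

[guŋk#ontol]

Rule 1: /n/ before /k/ (velar) → [ŋ]
Rule 1: /m/ before /t/ (alveolar) → [n]
After rule 1: guŋk#ontol
Rule 2: no segment meets the rule's conditions; no change.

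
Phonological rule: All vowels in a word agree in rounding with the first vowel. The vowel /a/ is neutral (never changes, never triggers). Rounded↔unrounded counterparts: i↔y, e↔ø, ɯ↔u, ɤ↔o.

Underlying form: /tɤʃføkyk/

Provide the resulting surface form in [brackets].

[tɤʃfekik]

/ø/ harmonizes with /ɤ/ ([-round]) → [e]
/y/ harmonizes with /ɤ/ ([-round]) → [i]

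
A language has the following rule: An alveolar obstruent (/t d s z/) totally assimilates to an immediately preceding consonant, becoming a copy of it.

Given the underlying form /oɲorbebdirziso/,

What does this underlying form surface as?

[oɲorbebbirriso]

/d/ after /b/ → [b] (total assimilation)
/z/ after /r/ → [r] (total assimilation)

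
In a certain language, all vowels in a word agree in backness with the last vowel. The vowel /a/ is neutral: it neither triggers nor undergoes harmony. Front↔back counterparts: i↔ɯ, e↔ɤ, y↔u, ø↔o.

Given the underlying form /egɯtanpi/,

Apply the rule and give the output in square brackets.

[egitanpi]

/ɯ/ harmonizes with /i/ ([-back]) → [i]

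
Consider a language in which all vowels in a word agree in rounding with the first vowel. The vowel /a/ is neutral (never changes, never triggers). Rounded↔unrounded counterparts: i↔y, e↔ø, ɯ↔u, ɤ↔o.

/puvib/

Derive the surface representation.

[puvyb]

/i/ harmonizes with /u/ ([+round]) → [y]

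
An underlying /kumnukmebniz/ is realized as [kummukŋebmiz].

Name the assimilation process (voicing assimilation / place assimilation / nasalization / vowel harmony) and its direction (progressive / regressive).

place assimilation, progressive

/n/→[m] /m/→[ŋ] /n/→[m].
Each target copies a feature from the preceding segment, so the direction is progressive.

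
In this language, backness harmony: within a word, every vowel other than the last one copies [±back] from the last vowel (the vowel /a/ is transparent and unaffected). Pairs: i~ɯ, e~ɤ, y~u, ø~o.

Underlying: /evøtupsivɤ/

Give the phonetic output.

/e/ harmonizes with /ɤ/ ([+back]) → [ɤ]
/ø/ harmonizes with /ɤ/ ([+back]) → [o]
/i/ harmonizes with /ɤ/ ([+back]) → [ɯ]

[ɤvotupsɯvɤ]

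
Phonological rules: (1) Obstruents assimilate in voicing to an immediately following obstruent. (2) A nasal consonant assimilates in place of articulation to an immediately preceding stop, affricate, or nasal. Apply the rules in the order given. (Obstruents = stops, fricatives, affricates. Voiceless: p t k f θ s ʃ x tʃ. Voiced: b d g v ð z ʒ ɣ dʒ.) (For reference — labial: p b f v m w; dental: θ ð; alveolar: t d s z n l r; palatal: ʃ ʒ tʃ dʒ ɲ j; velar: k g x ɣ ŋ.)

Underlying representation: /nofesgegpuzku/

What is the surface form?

[nofezgekpusku]

Rule 1: /s/ before /g/ (voiced) → [z]
Rule 1: /g/ before /p/ (voiceless) → [k]
Rule 1: /z/ before /k/ (voiceless) → [s]
After rule 1: nofezgekpusku
Rule 2: no segment meets the rule's conditions; no change.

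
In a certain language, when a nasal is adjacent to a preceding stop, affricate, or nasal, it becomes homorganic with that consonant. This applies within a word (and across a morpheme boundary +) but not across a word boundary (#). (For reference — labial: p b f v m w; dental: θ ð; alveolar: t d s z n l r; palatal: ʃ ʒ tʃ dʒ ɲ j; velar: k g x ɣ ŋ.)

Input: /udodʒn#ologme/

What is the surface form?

/n/ after /dʒ/ (palatal) → [ɲ]
/m/ after /g/ (velar) → [ŋ]

[udodʒɲ#ologŋe]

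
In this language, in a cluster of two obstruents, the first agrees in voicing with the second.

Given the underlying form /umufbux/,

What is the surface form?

/f/ before /b/ (voiced) → [v]

[umuvbux]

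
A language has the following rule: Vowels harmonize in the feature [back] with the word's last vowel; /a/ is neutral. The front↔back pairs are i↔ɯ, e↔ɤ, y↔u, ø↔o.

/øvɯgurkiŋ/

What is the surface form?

/ɯ/ harmonizes with /i/ ([-back]) → [i]
/u/ harmonizes with /i/ ([-back]) → [y]

[øvigyrkiŋ]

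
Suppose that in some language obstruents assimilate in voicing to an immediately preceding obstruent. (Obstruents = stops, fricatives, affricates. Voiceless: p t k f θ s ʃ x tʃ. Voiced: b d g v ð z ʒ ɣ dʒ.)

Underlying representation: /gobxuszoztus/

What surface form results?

/x/ after /b/ (voiced) → [ɣ]
/z/ after /s/ (voiceless) → [s]
/t/ after /z/ (voiced) → [d]

[gobɣussozdus]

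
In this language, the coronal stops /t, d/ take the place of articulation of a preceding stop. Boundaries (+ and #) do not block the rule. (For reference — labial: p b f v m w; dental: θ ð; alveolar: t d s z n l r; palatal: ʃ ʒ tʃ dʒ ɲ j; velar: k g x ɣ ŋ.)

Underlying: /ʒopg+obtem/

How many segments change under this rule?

1

/t/ after /b/ (labial) → [p]
1 segment changes.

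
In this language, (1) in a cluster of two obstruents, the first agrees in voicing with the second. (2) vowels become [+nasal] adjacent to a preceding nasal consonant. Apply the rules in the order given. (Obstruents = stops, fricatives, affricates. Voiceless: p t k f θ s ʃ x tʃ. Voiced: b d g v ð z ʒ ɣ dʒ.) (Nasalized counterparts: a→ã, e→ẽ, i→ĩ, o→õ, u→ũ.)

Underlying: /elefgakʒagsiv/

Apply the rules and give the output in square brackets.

[elevgagʒaksiv]

Rule 1: /f/ before /g/ (voiced) → [v]
Rule 1: /k/ before /ʒ/ (voiced) → [g]
Rule 1: /g/ before /s/ (voiceless) → [k]
After rule 1: elevgagʒaksiv
Rule 2: no segment meets the rule's conditions; no change.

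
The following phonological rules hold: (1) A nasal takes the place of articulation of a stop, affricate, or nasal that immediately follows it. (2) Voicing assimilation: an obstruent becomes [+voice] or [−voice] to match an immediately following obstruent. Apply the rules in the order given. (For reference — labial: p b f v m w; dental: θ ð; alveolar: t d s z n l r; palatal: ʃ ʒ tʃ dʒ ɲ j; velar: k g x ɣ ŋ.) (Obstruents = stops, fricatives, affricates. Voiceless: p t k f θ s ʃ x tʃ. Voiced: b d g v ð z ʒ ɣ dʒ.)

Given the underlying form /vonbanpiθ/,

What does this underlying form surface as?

Rule 1: /n/ before /b/ (labial) → [m]
Rule 1: /n/ before /p/ (labial) → [m]
After rule 1: vombampiθ
Rule 2: no segment meets the rule's conditions; no change.

[vombampiθ]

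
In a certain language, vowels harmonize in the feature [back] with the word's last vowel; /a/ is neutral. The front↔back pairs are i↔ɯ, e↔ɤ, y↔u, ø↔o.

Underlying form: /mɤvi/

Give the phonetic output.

/ɤ/ harmonizes with /i/ ([-back]) → [e]

[mevi]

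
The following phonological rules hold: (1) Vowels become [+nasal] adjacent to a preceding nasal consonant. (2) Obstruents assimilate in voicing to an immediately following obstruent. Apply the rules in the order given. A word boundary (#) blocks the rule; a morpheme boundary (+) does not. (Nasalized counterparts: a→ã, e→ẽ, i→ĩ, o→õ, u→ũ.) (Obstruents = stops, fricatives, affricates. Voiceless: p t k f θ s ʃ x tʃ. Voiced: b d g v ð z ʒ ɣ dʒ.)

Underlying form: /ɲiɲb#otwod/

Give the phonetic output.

Rule 1: /i/ after nasal /ɲ/ → [ĩ]
After rule 1: ɲĩɲb#otwod
Rule 2: no segment meets the rule's conditions; no change.

[ɲĩɲb#otwod]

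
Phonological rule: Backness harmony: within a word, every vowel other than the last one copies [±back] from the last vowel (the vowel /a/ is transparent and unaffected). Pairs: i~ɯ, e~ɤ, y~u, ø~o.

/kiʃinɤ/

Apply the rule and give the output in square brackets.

/i/ harmonizes with /ɤ/ ([+back]) → [ɯ]
/i/ harmonizes with /ɤ/ ([+back]) → [ɯ]

[kɯʃɯnɤ]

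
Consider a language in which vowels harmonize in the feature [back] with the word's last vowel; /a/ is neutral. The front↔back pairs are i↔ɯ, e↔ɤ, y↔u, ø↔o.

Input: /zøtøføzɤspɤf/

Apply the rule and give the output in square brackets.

[zotofozɤspɤf]

/ø/ harmonizes with /ɤ/ ([+back]) → [o]
/ø/ harmonizes with /ɤ/ ([+back]) → [o]
/ø/ harmonizes with /ɤ/ ([+back]) → [o]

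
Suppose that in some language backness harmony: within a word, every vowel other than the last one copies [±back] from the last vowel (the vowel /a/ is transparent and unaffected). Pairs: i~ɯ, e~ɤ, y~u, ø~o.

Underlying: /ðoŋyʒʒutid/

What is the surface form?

/o/ harmonizes with /i/ ([-back]) → [ø]
/u/ harmonizes with /i/ ([-back]) → [y]

[ðøŋyʒʒytid]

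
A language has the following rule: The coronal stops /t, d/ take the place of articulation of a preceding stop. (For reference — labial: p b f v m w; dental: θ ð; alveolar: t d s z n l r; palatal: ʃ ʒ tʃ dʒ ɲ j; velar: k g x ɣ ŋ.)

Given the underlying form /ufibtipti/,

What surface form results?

[ufibpippi]

/t/ after /b/ (labial) → [p]
/t/ after /p/ (labial) → [p]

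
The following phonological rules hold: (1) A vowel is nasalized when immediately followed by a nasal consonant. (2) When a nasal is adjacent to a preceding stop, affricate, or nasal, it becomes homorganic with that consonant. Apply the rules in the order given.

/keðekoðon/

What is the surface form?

Rule 1: /o/ before nasal /n/ → [õ]
After rule 1: keðekoðõn
Rule 2: no segment meets the rule's conditions; no change.

[keðekoðõn]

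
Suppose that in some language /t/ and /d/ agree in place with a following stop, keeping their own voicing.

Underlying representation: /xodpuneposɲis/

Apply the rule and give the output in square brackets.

[xobpuneposɲis]

/d/ before /p/ (labial) → [b]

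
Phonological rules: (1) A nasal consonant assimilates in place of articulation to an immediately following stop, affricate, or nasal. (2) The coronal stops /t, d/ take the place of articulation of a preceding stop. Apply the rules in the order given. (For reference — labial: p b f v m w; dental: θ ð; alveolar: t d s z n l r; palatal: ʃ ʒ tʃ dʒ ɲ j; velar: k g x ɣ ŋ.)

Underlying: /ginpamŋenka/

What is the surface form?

Rule 1: /n/ before /p/ (labial) → [m]
Rule 1: /m/ before /ŋ/ (velar) → [ŋ]
Rule 1: /n/ before /k/ (velar) → [ŋ]
After rule 1: gimpaŋŋeŋka
Rule 2: no segment meets the rule's conditions; no change.

[gimpaŋŋeŋka]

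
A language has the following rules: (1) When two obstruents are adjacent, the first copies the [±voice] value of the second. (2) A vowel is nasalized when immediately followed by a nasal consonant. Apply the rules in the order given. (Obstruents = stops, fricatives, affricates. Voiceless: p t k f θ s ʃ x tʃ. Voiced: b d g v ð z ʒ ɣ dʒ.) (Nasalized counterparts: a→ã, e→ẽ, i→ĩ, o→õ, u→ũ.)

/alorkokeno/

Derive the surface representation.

[alorkokẽno]

Rule 1: no segment meets the rule's conditions; no change.
After rule 1: alorkokeno
Rule 2: /e/ before nasal /n/ → [ẽ]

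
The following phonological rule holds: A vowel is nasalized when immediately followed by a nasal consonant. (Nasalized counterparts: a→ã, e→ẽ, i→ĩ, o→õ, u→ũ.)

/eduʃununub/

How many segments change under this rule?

2

/u/ before nasal /n/ → [ũ]
/u/ before nasal /n/ → [ũ]
2 segments change.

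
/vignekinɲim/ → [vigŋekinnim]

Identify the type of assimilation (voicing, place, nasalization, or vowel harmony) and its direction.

place assimilation, progressive

/n/→[ŋ] /ɲ/→[n].
Each target copies a feature from the preceding segment, so the direction is progressive.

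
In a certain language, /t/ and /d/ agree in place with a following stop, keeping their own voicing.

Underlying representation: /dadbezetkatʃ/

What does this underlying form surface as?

[dabbezekkatʃ]

/d/ before /b/ (labial) → [b]
/t/ before /k/ (velar) → [k]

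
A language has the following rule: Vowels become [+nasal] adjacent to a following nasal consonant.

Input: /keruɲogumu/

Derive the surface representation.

[kerũɲogũmu]

/u/ before nasal /ɲ/ → [ũ]
/u/ before nasal /m/ → [ũ]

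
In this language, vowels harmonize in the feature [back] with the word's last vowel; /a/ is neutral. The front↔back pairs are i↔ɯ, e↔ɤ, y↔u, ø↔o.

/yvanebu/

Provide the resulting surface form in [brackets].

/y/ harmonizes with /u/ ([+back]) → [u]
/e/ harmonizes with /u/ ([+back]) → [ɤ]

[uvanɤbu]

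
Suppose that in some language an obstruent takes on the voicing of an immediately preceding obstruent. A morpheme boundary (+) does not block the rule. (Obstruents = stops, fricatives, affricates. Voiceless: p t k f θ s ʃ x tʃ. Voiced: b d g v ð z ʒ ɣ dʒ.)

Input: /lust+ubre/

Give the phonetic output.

[lust+ubre]

no segment meets the rule's conditions; no change.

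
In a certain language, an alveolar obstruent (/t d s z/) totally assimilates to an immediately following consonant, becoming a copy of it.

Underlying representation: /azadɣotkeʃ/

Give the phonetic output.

/d/ before /ɣ/ → [ɣ] (total assimilation)
/t/ before /k/ → [k] (total assimilation)

[azaɣɣokkeʃ]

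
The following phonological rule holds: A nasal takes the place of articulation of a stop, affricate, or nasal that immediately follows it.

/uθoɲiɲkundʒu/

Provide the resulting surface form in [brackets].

/ɲ/ before /k/ (velar) → [ŋ]
/n/ before /dʒ/ (palatal) → [ɲ]

[uθoɲiŋkuɲdʒu]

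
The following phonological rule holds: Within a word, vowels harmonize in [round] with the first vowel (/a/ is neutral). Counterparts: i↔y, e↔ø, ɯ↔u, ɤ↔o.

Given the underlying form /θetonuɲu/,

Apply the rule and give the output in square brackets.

/o/ harmonizes with /e/ ([-round]) → [ɤ]
/u/ harmonizes with /e/ ([-round]) → [ɯ]
/u/ harmonizes with /e/ ([-round]) → [ɯ]

[θetɤnɯɲɯ]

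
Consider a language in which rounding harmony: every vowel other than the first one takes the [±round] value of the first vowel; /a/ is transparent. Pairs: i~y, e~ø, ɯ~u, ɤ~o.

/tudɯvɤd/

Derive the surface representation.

/ɯ/ harmonizes with /u/ ([+round]) → [u]
/ɤ/ harmonizes with /u/ ([+round]) → [o]

[tuduvod]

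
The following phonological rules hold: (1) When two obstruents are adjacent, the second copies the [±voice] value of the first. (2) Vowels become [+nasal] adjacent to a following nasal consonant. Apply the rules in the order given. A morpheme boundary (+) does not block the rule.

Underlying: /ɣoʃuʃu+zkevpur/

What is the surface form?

Rule 1: /k/ after /z/ (voiced) → [g]
Rule 1: /p/ after /v/ (voiced) → [b]
After rule 1: ɣoʃuʃu+zgevbur
Rule 2: no segment meets the rule's conditions; no change.

[ɣoʃuʃu+zgevbur]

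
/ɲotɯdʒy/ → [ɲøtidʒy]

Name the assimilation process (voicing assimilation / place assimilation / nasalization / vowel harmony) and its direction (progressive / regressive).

/o/→[ø] /ɯ/→[i].
Vowels agree with the last vowel, so the harmony is regressive.

vowel harmony, regressive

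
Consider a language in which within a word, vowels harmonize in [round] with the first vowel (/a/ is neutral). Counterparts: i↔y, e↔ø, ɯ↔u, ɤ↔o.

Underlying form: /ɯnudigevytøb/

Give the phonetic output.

[ɯnɯdigeviteb]

/u/ harmonizes with /ɯ/ ([-round]) → [ɯ]
/y/ harmonizes with /ɯ/ ([-round]) → [i]
/ø/ harmonizes with /ɯ/ ([-round]) → [e]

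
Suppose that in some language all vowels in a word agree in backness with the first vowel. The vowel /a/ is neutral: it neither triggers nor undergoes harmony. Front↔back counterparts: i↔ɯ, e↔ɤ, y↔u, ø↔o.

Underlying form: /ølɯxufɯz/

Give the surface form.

[ølixyfiz]

/ɯ/ harmonizes with /ø/ ([-back]) → [i]
/u/ harmonizes with /ø/ ([-back]) → [y]
/ɯ/ harmonizes with /ø/ ([-back]) → [i]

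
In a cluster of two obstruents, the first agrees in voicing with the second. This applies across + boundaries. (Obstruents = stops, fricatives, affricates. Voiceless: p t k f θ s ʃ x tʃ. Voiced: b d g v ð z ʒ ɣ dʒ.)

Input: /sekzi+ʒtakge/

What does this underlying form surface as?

[segzi+ʃtagge]

/k/ before /z/ (voiced) → [g]
/ʒ/ before /t/ (voiceless) → [ʃ]
/k/ before /g/ (voiced) → [g]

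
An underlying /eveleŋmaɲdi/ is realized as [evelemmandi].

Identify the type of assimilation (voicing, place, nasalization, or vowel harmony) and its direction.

/ŋ/→[m] /ɲ/→[n].
Each target copies a feature from the following segment, so the direction is regressive.

place assimilation, regressive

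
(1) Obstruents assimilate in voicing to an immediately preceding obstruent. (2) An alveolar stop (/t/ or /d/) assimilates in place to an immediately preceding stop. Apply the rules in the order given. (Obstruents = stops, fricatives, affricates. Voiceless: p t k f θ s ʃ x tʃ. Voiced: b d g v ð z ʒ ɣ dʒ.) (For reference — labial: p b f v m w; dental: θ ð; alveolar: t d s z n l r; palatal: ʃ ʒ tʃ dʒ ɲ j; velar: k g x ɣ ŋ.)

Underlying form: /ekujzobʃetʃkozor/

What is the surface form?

[ekujzobʒetʃkozor]

Rule 1: /ʃ/ after /b/ (voiced) → [ʒ]
After rule 1: ekujzobʒetʃkozor
Rule 2: no segment meets the rule's conditions; no change.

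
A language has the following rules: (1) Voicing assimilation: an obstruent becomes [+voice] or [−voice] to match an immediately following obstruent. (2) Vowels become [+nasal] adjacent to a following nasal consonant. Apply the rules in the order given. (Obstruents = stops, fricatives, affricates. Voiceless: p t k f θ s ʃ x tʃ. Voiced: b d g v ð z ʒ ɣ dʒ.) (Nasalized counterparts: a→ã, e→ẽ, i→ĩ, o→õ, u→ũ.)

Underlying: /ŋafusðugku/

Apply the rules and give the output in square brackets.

Rule 1: /s/ before /ð/ (voiced) → [z]
Rule 1: /g/ before /k/ (voiceless) → [k]
After rule 1: ŋafuzðukku
Rule 2: no segment meets the rule's conditions; no change.

[ŋafuzðukku]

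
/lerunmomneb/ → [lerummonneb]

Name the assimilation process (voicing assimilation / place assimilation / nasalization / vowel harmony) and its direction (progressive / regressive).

place assimilation, regressive

/n/→[m] /m/→[n].
Each target copies a feature from the following segment, so the direction is regressive.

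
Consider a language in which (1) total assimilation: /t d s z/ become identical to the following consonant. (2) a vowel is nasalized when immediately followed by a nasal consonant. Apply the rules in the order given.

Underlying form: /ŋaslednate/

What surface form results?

[ŋallẽnnate]

Rule 1: /s/ before /l/ → [l] (total assimilation)
Rule 1: /d/ before /n/ → [n] (total assimilation)
After rule 1: ŋallennate
Rule 2: /e/ before nasal /n/ → [ẽ]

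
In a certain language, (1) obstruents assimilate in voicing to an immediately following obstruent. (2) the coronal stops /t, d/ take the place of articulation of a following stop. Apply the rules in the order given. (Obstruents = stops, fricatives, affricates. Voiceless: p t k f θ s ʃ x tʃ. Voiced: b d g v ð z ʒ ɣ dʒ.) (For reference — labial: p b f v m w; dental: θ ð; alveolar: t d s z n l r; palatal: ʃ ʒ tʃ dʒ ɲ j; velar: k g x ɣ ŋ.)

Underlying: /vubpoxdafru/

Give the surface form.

[vuppoɣdafru]

Rule 1: /b/ before /p/ (voiceless) → [p]
Rule 1: /x/ before /d/ (voiced) → [ɣ]
After rule 1: vuppoɣdafru
Rule 2: no segment meets the rule's conditions; no change.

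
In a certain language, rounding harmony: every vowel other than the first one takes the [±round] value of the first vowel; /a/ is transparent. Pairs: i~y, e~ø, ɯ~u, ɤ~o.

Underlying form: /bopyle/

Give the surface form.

/e/ harmonizes with /o/ ([+round]) → [ø]

[bopylø]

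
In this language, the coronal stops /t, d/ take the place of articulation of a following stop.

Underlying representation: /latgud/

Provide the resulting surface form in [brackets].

/t/ before /g/ (velar) → [k]

[lakgud]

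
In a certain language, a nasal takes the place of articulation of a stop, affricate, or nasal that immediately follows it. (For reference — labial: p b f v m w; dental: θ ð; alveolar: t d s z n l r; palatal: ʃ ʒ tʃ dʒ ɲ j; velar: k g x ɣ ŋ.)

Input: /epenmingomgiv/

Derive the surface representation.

/n/ before /m/ (labial) → [m]
/n/ before /g/ (velar) → [ŋ]
/m/ before /g/ (velar) → [ŋ]

[epemmiŋgoŋgiv]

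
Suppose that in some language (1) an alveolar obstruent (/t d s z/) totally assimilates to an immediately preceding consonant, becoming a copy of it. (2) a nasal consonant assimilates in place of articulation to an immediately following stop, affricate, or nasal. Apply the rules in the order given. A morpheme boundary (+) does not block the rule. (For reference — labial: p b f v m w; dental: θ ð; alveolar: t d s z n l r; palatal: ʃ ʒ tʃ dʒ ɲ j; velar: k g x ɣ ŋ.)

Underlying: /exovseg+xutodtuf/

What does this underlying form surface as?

Rule 1: /s/ after /v/ → [v] (total assimilation)
Rule 1: /t/ after /d/ → [d] (total assimilation)
After rule 1: exovveg+xutodduf
Rule 2: no segment meets the rule's conditions; no change.

[exovveg+xutodduf]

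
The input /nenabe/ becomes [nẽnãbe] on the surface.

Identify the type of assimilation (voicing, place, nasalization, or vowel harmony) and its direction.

nasalization, progressive

/e/→[ẽ] /a/→[ã].
Each target copies a feature from the preceding segment, so the direction is progressive.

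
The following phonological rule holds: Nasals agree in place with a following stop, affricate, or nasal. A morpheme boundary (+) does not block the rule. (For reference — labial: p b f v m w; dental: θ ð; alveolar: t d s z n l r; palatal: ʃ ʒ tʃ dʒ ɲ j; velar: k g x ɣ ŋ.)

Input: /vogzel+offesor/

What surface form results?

[vogzel+offesor]

no segment meets the rule's conditions; no change.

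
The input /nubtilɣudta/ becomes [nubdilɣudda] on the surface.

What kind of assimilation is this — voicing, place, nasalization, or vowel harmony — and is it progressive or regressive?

/t/→[d] /t/→[d].
Each target copies a feature from the preceding segment, so the direction is progressive.

voicing assimilation, progressive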